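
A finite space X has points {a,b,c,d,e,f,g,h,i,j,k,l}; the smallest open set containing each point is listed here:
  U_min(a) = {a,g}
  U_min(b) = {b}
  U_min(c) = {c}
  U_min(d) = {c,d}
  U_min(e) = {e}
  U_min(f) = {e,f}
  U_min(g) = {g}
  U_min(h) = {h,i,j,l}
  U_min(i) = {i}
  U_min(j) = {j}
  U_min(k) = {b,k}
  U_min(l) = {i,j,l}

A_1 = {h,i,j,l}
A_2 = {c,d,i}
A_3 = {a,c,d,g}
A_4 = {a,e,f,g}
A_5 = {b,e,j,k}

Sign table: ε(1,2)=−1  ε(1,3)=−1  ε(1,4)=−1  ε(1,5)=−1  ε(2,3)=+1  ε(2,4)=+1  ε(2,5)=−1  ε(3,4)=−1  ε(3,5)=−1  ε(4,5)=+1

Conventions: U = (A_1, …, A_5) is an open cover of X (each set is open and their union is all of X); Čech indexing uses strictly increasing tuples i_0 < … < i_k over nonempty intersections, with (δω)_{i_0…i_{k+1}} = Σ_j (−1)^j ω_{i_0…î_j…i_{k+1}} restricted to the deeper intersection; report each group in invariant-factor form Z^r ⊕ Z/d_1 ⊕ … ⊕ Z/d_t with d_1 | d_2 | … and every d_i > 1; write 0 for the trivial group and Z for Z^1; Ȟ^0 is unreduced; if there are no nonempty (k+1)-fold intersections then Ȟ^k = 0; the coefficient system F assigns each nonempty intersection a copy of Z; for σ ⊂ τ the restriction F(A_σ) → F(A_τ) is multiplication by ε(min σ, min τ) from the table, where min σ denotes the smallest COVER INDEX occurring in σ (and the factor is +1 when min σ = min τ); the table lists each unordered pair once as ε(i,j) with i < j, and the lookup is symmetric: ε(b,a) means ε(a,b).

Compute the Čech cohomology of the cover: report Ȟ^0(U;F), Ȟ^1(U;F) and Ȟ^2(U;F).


Ȟ^0 = 0,  Ȟ^1 = Z/2,  Ȟ^2 = 0

nonempty overlaps:
  A12={i} A15={j} A23={c,d} A34={a,g} A45={e}
C dims 5,5; δ0: rk 5, SNF 1^4·2
degree 0: 5−5−0 = 0 → Ȟ^0 ≅ 0
degree 1: 5−0−5 = 0 plus torsion [2] → Ȟ^1 ≅ Z/2
degree 2: 0−0−0 = 0 → Ȟ^2 ≅ 0


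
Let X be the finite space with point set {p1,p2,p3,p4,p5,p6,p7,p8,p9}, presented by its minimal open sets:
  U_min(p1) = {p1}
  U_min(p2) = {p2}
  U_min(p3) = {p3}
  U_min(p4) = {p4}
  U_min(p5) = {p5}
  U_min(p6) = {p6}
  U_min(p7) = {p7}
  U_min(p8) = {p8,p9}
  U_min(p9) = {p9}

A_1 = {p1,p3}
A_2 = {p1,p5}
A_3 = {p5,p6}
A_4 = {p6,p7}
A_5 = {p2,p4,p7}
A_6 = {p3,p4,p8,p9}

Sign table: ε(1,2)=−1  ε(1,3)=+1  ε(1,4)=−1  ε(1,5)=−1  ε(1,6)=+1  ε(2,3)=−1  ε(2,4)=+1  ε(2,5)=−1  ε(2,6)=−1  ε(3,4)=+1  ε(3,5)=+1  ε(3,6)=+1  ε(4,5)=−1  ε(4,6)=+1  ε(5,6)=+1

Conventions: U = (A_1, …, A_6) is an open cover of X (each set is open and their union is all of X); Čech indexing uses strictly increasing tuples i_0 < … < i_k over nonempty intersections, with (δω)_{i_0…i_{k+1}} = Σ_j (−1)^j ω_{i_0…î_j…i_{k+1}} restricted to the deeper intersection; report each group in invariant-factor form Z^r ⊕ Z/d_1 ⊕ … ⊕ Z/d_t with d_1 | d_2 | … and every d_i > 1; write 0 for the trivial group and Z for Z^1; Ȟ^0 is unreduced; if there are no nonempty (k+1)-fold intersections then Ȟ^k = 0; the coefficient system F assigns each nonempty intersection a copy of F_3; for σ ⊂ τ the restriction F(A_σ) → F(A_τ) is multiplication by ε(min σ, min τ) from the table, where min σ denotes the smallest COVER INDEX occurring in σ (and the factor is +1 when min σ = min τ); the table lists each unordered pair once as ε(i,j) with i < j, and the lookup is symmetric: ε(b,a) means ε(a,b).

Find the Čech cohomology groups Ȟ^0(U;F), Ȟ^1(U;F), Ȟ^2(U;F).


nonempty overlaps:
  A12={p1} A16={p3} A23={p5} A34={p6} A45={p7} A56={p4}
C dims 6,6; δ0: rk_F3 6
degree 0: 6−6−0 = 0 → Ȟ^0 ≅ 0
degree 1: 6−0−6 = 0 → Ȟ^1 ≅ 0
degree 2: 0−0−0 = 0 → Ȟ^2 ≅ 0

Ȟ^0 ≅ 0,  Ȟ^1 ≅ 0,  Ȟ^2 ≅ 0


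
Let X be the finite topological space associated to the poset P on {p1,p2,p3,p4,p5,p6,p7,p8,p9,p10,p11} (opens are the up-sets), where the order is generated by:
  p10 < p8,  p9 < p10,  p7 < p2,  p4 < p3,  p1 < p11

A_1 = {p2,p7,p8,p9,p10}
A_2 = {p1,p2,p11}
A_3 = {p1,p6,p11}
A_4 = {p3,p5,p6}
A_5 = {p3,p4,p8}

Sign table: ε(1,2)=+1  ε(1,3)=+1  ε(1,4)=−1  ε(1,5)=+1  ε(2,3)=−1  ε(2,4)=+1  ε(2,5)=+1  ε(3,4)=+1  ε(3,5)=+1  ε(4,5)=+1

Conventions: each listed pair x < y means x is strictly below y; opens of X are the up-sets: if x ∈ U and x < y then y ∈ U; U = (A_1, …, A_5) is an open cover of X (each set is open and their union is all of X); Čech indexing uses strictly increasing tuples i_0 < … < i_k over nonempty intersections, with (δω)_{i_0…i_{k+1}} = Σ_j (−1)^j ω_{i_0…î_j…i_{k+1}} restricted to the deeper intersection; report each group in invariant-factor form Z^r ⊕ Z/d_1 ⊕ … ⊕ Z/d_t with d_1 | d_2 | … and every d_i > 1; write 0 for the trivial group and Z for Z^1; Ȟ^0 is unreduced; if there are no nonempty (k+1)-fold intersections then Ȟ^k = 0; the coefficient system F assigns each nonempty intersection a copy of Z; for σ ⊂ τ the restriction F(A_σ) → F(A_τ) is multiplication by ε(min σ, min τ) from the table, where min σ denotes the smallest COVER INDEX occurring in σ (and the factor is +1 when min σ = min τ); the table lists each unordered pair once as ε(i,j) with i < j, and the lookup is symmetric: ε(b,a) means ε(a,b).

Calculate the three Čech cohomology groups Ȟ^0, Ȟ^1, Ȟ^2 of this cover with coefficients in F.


Ȟ^0 = 0, Ȟ^1 = Z/2, Ȟ^2 = 0

nerve of the cover:
  A12={p2} A15={p8} A23={p1,p11} A34={p6} A45={p3}
C dims 5,5; δ0: rk 5, SNF 1^4·2
Ȟ^0 = (5 − 5) − 0 = 0, so Ȟ^0 ≅ 0
Ȟ^1 = (5 − 0) − 5 = 0 plus torsion [2], so Ȟ^1 ≅ Z/2
Ȟ^2 = (0 − 0) − 0 = 0, so Ȟ^2 ≅ 0


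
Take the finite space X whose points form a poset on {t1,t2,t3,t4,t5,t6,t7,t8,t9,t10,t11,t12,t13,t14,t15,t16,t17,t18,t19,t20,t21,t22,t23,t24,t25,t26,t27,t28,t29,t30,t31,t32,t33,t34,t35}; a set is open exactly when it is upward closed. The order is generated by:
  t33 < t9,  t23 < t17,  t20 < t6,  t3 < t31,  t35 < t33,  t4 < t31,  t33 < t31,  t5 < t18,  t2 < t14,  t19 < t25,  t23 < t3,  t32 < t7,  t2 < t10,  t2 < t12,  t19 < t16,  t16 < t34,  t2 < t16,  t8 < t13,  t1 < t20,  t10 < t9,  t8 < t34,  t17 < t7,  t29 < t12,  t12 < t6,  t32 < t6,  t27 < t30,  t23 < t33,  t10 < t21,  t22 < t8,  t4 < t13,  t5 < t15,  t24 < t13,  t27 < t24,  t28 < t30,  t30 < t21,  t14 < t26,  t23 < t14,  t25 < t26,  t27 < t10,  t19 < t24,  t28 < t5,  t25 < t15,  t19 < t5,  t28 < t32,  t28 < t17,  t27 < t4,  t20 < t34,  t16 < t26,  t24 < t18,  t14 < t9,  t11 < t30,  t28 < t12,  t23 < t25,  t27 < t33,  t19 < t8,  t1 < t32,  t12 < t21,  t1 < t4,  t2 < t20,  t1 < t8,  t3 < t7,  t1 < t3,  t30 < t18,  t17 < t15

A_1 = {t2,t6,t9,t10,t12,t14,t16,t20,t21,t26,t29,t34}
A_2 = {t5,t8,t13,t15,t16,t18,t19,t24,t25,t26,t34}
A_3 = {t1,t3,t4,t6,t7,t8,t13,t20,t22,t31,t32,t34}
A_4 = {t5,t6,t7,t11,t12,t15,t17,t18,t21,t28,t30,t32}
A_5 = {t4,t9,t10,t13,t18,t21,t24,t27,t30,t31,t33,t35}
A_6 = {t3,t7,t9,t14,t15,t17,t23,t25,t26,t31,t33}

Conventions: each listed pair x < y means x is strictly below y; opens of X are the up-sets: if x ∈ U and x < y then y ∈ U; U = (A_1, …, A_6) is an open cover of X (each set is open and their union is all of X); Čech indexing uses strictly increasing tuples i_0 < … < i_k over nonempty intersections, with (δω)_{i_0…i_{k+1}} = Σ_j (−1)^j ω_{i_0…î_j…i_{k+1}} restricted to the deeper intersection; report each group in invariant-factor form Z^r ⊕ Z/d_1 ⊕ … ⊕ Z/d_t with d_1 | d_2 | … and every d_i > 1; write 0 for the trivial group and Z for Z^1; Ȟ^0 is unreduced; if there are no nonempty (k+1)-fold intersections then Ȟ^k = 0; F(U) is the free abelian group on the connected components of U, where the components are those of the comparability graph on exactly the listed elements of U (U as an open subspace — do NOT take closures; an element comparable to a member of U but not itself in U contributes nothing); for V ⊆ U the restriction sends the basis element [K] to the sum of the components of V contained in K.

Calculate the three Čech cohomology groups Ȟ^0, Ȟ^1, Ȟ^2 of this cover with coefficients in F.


nonempty intersections:
  A12={t16,t26,t34} A13={t6,t20,t34} A14={t6,t12,t21} A15={t9,t10,t21} A16={t9,t14,t26} A23={t8,t13,t34} A24={t5,t15,t18} A25={t13,t18,t24} A26={t15,t25,t26} A34={t6,t7,t32} A35={t4,t13,t31} A36={t3,t7,t31} A45={t18,t21,t30} A46={t7,t15,t17} A56={t9,t31,t33}
  A123={t34} A126={t26} A134={t6} A145={t21} A156={t9} A235={t13} A245={t18} A246={t15} A346={t7} A356={t31}
components per intersection:
  A1: {t2,t6,t9,t10,t12,t14,t16,t20,t21,t26,t29,t34}
  A2: {t5,t8,t13,t15,t16,t18,t19,t24,t25,t26,t34}
  A3: {t1,t3,t4,t6,t7,t8,t13,t20,t22,t31,t32,t34}
  A4: {t5,t6,t7,t11,t12,t15,t17,t18,t21,t28,t30,t32}
  A5: {t4,t9,t10,t13,t18,t21,t24,t27,t30,t31,t33,t35}
  A6: {t3,t7,t9,t14,t15,t17,t23,t25,t26,t31,t33}
  A12: {t16,t26,t34}
  A13: {t6,t20,t34}
  A14: {t6,t12,t21}
  A15: {t9,t10,t21}
  A16: {t9,t14,t26}
  A23: {t8,t13,t34}
  A24: {t5,t15,t18}
  A25: {t13,t18,t24}
  A26: {t15,t25,t26}
  A34: {t6,t7,t32}
  A35: {t4,t13,t31}
  A36: {t3,t7,t31}
  A45: {t18,t21,t30}
  A46: {t7,t15,t17}
  A56: {t9,t31,t33}
  A123: {t34}
  A126: {t26}
  A134: {t6}
  A145: {t21}
  A156: {t9}
  A235: {t13}
  A245: {t18}
  A246: {t15}
  A346: {t7}
  A356: {t31}
C dims 6,15,10; δ0: rk 5, SNF 1^5; δ1: rk 10, SNF 1^9·2
Ȟ^0: (6−5)−0=1 ⇒ Z
Ȟ^1: (15−10)−5=0 ⇒ 0
Ȟ^2: (10−0)−10=0 plus torsion [2] ⇒ Z/2

Ȟ^0 = Z, Ȟ^1 = 0 and Ȟ^2 = Z/2


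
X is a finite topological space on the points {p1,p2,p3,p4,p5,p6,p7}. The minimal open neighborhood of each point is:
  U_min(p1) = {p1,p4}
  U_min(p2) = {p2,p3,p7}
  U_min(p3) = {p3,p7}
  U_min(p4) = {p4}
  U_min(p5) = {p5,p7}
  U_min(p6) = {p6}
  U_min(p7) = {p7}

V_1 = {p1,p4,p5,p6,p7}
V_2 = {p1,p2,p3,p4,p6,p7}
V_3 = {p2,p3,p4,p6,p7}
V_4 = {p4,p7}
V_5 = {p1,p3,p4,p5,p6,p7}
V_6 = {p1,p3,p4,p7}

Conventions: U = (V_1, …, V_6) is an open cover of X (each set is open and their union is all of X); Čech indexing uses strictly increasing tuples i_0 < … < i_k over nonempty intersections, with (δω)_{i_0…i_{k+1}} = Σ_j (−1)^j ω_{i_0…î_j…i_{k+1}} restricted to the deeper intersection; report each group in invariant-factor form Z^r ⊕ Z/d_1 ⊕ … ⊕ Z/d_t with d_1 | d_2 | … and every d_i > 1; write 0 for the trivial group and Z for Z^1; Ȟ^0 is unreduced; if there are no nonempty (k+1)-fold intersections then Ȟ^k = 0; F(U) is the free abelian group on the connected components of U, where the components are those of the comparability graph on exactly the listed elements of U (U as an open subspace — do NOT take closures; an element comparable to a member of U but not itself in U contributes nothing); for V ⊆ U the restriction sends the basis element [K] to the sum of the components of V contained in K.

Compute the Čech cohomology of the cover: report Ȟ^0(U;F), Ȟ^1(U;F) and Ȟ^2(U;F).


Ȟ^0 = Z^3, Ȟ^1 = 0, Ȟ^2 = 0

intersection data:
  V12={p1,p4,p6,p7} V13={p4,p6,p7} V14={p4,p7} V15={p1,p4,p5,p6,p7} V16={p1,p4,p7} V23={p2,p3,p4,p6,p7} V24={p4,p7} V25={p1,p3,p4,p6,p7} V26={p1,p3,p4,p7} V34={p4,p7} V35={p3,p4,p6,p7} V36={p3,p4,p7} V45={p4,p7} V46={p4,p7} V56={p1,p3,p4,p7}
  V123={p4,p6,p7} V124={p4,p7} V125={p1,p4,p6,p7} V126={p1,p4,p7} V134={p4,p7} V135={p4,p6,p7} V136={p4,p7} V145={p4,p7} V146={p4,p7} V156={p1,p4,p7} V234={p4,p7} V235={p3,p4,p6,p7} V236={p3,p4,p7} V245={p4,p7} V246={p4,p7} V256={p1,p3,p4,p7} V345={p4,p7} V346={p4,p7} V356={p3,p4,p7} V456={p4,p7}
  V1234={p4,p7} V1235={p4,p6,p7} V1236={p4,p7} V1245={p4,p7} V1246={p4,p7} V1256={p1,p4,p7} V1345={p4,p7} V1346={p4,p7} V1356={p4,p7} V1456={p4,p7} V2345={p4,p7} V2346={p4,p7} V2356={p3,p4,p7} V2456={p4,p7} V3456={p4,p7}
  V12345={p4,p7} V12346={p4,p7} V12356={p4,p7} V12456={p4,p7} V13456={p4,p7} V23456={p4,p7}
  V123456={p4,p7}
components per intersection:
  V1: {p1,p4} {p5,p7} {p6}
  V2: {p1,p4} {p2,p3,p7} {p6}
  V3: {p2,p3,p7} {p4} {p6}
  V4: {p4} {p7}
  V5: {p1,p4} {p3,p5,p7} {p6}
  V6: {p1,p4} {p3,p7}
  V12: {p1,p4} {p6} {p7}
  V13: {p4} {p6} {p7}
  V14: {p4} {p7}
  V15: {p1,p4} {p5,p7} {p6}
  V16: {p1,p4} {p7}
  V23: {p2,p3,p7} {p4} {p6}
  V24: {p4} {p7}
  V25: {p1,p4} {p3,p7} {p6}
  V26: {p1,p4} {p3,p7}
  V34: {p4} {p7}
  V35: {p3,p7} {p4} {p6}
  V36: {p3,p7} {p4}
  V45: {p4} {p7}
  V46: {p4} {p7}
  V56: {p1,p4} {p3,p7}
  V123: {p4} {p6} {p7}
  V124: {p4} {p7}
  V125: {p1,p4} {p6} {p7}
  V126: {p1,p4} {p7}
  V134: {p4} {p7}
  V135: {p4} {p6} {p7}
  V136: {p4} {p7}
  V145: {p4} {p7}
  V146: {p4} {p7}
  V156: {p1,p4} {p7}
  V234: {p4} {p7}
  V235: {p3,p7} {p4} {p6}
  V236: {p3,p7} {p4}
  V245: {p4} {p7}
  V246: {p4} {p7}
  V256: {p1,p4} {p3,p7}
  V345: {p4} {p7}
  V346: {p4} {p7}
  V356: {p3,p7} {p4}
  V456: {p4} {p7}
  V1234: {p4} {p7}
  V1235: {p4} {p6} {p7}
  V1236: {p4} {p7}
  V1245: {p4} {p7}
  V1246: {p4} {p7}
  V1256: {p1,p4} {p7}
  V1345: {p4} {p7}
  V1346: {p4} {p7}
  V1356: {p4} {p7}
  V1456: {p4} {p7}
  V2345: {p4} {p7}
  V2346: {p4} {p7}
  V2356: {p3,p7} {p4}
  V2456: {p4} {p7}
  V3456: {p4} {p7}
  V12345: {p4} {p7}
  V12346: {p4} {p7}
  V12356: {p4} {p7}
  V12456: {p4} {p7}
  V13456: {p4} {p7}
  V23456: {p4} {p7}
  V123456: {p4} {p7}
C dims 16,36,44,31; δ0: rk 13, SNF 1^13; δ1: rk 23, SNF 1^23; δ2: rk 21, SNF 1^21
Ȟ^0 = (16 − 13) − 0 = 3, so Ȟ^0 ≅ Z^3
Ȟ^1 = (36 − 23) − 13 = 0, so Ȟ^1 ≅ 0
Ȟ^2 = (44 − 21) − 23 = 0, so Ȟ^2 ≅ 0


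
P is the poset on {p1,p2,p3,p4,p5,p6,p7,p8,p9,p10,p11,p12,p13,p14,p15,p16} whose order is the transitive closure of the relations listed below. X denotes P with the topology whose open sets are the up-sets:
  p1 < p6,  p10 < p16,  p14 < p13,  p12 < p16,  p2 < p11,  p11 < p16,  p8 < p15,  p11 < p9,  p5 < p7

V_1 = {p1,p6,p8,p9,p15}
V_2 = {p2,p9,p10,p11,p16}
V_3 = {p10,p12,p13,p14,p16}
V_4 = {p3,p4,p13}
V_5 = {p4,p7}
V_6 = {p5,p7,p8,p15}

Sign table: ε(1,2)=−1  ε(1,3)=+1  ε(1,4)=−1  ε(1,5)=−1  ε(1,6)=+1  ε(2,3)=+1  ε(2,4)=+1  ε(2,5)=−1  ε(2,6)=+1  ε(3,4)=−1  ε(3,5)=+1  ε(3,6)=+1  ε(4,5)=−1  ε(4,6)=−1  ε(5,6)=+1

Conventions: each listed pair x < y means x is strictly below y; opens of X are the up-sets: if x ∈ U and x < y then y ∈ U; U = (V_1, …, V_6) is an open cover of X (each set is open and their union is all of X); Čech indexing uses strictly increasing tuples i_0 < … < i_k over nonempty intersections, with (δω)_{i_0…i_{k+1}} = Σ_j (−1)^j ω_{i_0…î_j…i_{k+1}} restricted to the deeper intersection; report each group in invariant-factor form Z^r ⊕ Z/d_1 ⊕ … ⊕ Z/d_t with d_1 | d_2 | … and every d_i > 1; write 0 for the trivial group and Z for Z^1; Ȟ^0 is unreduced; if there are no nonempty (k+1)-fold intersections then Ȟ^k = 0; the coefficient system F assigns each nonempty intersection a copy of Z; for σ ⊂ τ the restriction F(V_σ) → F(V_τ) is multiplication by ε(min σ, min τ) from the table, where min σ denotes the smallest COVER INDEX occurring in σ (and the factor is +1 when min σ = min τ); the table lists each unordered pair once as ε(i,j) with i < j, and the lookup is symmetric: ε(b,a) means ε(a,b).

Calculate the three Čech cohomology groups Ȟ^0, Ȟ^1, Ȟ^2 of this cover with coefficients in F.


Ȟ^0 ≅ 0, Ȟ^1 ≅ Z/2 and Ȟ^2 ≅ 0

nerve simplices:
  V12={p9} V16={p8,p15} V23={p10,p16} V34={p13} V45={p4} V56={p7}
C dims 6,6; δ0: rk 6, SNF 1^5·2
degree 0: 6−6−0 = 0 → Ȟ^0 ≅ 0
degree 1: 6−0−6 = 0 plus torsion [2] → Ȟ^1 ≅ Z/2
degree 2: 0−0−0 = 0 → Ȟ^2 ≅ 0


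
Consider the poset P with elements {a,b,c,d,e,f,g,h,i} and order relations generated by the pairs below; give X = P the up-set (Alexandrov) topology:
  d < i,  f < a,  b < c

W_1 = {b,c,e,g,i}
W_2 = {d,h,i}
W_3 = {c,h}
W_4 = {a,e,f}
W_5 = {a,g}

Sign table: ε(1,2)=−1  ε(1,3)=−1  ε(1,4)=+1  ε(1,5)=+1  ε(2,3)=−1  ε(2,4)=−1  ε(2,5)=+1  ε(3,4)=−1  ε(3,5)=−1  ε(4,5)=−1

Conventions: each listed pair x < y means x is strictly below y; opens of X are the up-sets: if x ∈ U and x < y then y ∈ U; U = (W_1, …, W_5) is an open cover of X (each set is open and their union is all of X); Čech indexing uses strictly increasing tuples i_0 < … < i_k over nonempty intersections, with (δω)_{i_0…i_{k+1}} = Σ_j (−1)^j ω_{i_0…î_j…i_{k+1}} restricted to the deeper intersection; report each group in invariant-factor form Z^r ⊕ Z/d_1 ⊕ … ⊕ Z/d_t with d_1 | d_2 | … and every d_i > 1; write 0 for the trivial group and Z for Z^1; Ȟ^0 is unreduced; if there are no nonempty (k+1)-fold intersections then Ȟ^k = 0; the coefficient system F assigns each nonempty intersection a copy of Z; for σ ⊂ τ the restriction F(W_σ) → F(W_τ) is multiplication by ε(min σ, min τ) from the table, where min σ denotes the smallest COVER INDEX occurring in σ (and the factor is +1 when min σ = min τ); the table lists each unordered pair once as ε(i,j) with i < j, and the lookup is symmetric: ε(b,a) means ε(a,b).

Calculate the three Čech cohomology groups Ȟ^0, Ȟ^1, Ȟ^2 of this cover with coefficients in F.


intersection data:
  W12={i} W13={c} W14={e} W15={g} W23={h} W45={a}
C dims 5,6; δ0: rk 5, SNF 1^4·2
Ȟ^0 = (5 − 5) − 0 = 0, so Ȟ^0 ≅ 0
Ȟ^1 = (6 − 0) − 5 = 1 plus torsion [2], so Ȟ^1 ≅ Z ⊕ Z/2
Ȟ^2 = (0 − 0) − 0 = 0, so Ȟ^2 ≅ 0

Ȟ^0 ≅ 0,  Ȟ^1 ≅ Z ⊕ Z/2,  Ȟ^2 ≅ 0


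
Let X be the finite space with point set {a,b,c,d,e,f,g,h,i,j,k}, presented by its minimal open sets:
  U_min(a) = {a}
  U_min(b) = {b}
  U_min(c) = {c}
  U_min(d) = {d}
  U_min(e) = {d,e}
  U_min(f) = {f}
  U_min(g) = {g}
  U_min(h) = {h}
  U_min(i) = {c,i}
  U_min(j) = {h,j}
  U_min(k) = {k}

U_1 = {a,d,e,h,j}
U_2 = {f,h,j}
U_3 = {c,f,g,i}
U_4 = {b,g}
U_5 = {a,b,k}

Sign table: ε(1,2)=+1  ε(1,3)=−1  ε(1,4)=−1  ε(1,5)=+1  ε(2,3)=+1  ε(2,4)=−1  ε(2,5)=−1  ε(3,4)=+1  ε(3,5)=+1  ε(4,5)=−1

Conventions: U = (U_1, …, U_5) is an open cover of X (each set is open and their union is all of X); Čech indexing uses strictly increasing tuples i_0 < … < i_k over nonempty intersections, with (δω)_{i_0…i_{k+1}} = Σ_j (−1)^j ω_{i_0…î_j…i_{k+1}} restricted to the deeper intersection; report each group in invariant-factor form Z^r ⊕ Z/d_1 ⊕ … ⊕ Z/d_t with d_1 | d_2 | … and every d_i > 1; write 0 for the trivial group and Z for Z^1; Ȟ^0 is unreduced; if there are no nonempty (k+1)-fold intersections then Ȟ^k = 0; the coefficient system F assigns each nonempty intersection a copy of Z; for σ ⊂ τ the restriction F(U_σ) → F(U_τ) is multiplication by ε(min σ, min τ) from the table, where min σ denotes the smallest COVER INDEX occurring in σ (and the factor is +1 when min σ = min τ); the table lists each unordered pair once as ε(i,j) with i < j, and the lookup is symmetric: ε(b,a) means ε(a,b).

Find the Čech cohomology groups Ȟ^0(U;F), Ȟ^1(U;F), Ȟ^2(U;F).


Ȟ^0 = 0,  Ȟ^1 = Z/2,  Ȟ^2 = 0

cover nerve:
  U12={h,j} U15={a} U23={f} U34={g} U45={b}
C dims 5,5; δ0: rk 5, SNF 1^4·2
Ȟ^0: (5−5)−0=0 ⇒ 0
Ȟ^1: (5−0)−5=0 plus torsion [2] ⇒ Z/2
Ȟ^2: (0−0)−0=0 ⇒ 0


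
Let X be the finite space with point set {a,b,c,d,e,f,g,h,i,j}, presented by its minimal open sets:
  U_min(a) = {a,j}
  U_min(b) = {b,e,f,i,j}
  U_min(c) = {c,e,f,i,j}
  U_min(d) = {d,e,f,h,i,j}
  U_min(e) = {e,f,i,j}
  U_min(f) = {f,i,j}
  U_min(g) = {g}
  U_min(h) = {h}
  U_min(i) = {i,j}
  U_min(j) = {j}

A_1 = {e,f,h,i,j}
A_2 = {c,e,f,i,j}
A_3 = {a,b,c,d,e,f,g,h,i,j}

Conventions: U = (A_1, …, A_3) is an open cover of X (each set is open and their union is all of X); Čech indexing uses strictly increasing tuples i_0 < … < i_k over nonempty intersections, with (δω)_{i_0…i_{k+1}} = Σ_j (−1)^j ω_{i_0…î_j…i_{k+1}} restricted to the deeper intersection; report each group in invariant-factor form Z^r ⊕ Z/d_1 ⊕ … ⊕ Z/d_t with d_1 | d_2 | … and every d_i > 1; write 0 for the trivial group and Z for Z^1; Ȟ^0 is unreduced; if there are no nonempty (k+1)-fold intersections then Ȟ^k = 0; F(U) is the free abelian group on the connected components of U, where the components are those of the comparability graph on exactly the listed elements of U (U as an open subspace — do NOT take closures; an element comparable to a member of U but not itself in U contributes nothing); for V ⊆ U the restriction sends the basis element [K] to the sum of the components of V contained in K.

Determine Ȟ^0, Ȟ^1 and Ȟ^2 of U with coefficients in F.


nerve of the cover:
  A12={e,f,i,j} A13={e,f,h,i,j} A23={c,e,f,i,j}
  A123={e,f,i,j}
components per intersection:
  A1: {e,f,i,j} {h}
  A2: {c,e,f,i,j}
  A3: {a,b,c,d,e,f,h,i,j} {g}
  A12: {e,f,i,j}
  A13: {e,f,i,j} {h}
  A23: {c,e,f,i,j}
  A123: {e,f,i,j}
C dims 5,4,1; δ0: rk 3, SNF 1^3; δ1: rk 1, SNF 1^1
Ȟ^0 = (5 − 3) − 0 = 2, so Ȟ^0 ≅ Z^2
Ȟ^1 = (4 − 1) − 3 = 0, so Ȟ^1 ≅ 0
Ȟ^2 = (1 − 0) − 1 = 0, so Ȟ^2 ≅ 0

Ȟ^0 = Z^2, Ȟ^1 = 0, Ȟ^2 = 0


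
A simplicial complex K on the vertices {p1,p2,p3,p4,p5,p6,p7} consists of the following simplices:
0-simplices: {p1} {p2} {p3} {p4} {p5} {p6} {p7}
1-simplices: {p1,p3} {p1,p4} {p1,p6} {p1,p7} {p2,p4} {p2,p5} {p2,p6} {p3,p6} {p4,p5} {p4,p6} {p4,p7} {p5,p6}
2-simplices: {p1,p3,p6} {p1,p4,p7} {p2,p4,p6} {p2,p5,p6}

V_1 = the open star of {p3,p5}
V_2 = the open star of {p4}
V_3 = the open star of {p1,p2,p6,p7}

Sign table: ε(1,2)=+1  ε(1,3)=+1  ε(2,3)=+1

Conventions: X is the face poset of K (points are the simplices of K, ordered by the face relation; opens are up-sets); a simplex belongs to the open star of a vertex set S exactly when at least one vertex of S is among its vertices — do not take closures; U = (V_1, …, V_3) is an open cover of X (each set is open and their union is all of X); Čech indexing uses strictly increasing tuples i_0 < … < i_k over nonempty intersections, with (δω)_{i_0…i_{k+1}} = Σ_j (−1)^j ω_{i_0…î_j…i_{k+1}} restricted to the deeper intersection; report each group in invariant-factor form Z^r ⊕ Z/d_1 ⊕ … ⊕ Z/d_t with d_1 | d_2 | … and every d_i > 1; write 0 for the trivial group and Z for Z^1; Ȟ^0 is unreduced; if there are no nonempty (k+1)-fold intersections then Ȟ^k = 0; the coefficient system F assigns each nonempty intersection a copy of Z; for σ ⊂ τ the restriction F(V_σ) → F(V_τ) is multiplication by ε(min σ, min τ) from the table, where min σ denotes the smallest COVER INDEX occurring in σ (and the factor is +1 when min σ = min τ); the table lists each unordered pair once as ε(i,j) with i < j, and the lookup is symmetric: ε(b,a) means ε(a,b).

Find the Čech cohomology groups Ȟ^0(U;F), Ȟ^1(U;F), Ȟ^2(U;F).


Ȟ^0(U;F) ≅ Z; Ȟ^1(U;F) ≅ Z; Ȟ^2(U;F) ≅ 0

cover nerve:
  V1={{p3},{p5},{p1,p3},{p2,p5},{p3,p6},{p4,p5},{p5,p6},{p1,p3,p6},{p2,p5,p6}} V2={{p4},{p1,p4},{p2,p4},{p4,p5},{p4,p6},{p4,p7},{p1,p4,p7},{p2,p4,p6}} V3={{p1},{p2},{p6},{p7},{p1,p3},{p1,p4},{p1,p6},{p1,p7},{p2,p4},{p2,p5},{p2,p6},{p3,p6},{p4,p6},{p4,p7},{p5,p6},{p1,p3,p6},{p1,p4,p7},{p2,p4,p6},{p2,p5,p6}}
  V12={{p4,p5}} V13={{p1,p3},{p2,p5},{p3,p6},{p5,p6},{p1,p3,p6},{p2,p5,p6}} V23={{p1,p4},{p2,p4},{p4,p6},{p4,p7},{p1,p4,p7},{p2,p4,p6}}
C dims 3,3; δ0: rk 2, SNF 1^2
Ȟ^0: (3−2)−0=1 ⇒ Z
Ȟ^1: (3−0)−2=1 ⇒ Z
Ȟ^2: (0−0)−0=0 ⇒ 0


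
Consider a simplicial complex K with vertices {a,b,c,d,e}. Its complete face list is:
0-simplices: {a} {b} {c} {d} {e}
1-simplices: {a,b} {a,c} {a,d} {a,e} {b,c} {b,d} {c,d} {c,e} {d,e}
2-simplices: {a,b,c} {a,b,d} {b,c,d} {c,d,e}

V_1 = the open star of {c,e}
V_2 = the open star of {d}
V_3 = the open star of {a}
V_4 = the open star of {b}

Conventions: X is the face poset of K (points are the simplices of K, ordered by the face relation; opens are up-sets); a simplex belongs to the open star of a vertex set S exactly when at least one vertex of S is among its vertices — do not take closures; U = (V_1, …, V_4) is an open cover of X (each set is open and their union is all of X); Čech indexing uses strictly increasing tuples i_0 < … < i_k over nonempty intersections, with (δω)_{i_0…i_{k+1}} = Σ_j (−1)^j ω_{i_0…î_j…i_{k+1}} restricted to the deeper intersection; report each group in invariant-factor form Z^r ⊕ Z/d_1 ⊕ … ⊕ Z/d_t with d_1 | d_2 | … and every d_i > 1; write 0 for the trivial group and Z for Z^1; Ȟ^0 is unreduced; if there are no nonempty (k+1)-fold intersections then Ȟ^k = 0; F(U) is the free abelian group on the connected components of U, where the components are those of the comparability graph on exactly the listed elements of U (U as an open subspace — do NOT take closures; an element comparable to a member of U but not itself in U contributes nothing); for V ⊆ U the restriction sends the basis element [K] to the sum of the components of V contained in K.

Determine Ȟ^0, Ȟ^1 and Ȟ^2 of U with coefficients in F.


Ȟ^0 ≅ Z, Ȟ^1 ≅ Z and Ȟ^2 ≅ 0

nonempty overlaps:
  V1={{c},{e},{a,c},{a,e},{b,c},{c,d},{c,e},{d,e},{a,b,c},{b,c,d},{c,d,e}} V2={{d},{a,d},{b,d},{c,d},{d,e},{a,b,d},{b,c,d},{c,d,e}} V3={{a},{a,b},{a,c},{a,d},{a,e},{a,b,c},{a,b,d}} V4={{b},{a,b},{b,c},{b,d},{a,b,c},{a,b,d},{b,c,d}}
  V12={{c,d},{d,e},{b,c,d},{c,d,e}} V13={{a,c},{a,e},{a,b,c}} V14={{b,c},{a,b,c},{b,c,d}} V23={{a,d},{a,b,d}} V24={{b,d},{a,b,d},{b,c,d}} V34={{a,b},{a,b,c},{a,b,d}}
  V124={{b,c,d}} V134={{a,b,c}} V234={{a,b,d}}
components per intersection:
  V1: {{c},{e},{a,c},{a,e},{b,c},{c,d},{c,e},{d,e},{a,b,c},{b,c,d},{c,d,e}}
  V2: {{d},{a,d},{b,d},{c,d},{d,e},{a,b,d},{b,c,d},{c,d,e}}
  V3: {{a},{a,b},{a,c},{a,d},{a,e},{a,b,c},{a,b,d}}
  V4: {{b},{a,b},{b,c},{b,d},{a,b,c},{a,b,d},{b,c,d}}
  V12: {{c,d},{d,e},{b,c,d},{c,d,e}}
  V13: {{a,c},{a,b,c}} {{a,e}}
  V14: {{b,c},{a,b,c},{b,c,d}}
  V23: {{a,d},{a,b,d}}
  V24: {{b,d},{a,b,d},{b,c,d}}
  V34: {{a,b},{a,b,c},{a,b,d}}
  V124: {{b,c,d}}
  V134: {{a,b,c}}
  V234: {{a,b,d}}
C dims 4,7,3; δ0: rk 3, SNF 1^3; δ1: rk 3, SNF 1^3
degree 0: 4−3−0 = 1 → Ȟ^0 ≅ Z
degree 1: 7−3−3 = 1 → Ȟ^1 ≅ Z
degree 2: 3−0−3 = 0 → Ȟ^2 ≅ 0


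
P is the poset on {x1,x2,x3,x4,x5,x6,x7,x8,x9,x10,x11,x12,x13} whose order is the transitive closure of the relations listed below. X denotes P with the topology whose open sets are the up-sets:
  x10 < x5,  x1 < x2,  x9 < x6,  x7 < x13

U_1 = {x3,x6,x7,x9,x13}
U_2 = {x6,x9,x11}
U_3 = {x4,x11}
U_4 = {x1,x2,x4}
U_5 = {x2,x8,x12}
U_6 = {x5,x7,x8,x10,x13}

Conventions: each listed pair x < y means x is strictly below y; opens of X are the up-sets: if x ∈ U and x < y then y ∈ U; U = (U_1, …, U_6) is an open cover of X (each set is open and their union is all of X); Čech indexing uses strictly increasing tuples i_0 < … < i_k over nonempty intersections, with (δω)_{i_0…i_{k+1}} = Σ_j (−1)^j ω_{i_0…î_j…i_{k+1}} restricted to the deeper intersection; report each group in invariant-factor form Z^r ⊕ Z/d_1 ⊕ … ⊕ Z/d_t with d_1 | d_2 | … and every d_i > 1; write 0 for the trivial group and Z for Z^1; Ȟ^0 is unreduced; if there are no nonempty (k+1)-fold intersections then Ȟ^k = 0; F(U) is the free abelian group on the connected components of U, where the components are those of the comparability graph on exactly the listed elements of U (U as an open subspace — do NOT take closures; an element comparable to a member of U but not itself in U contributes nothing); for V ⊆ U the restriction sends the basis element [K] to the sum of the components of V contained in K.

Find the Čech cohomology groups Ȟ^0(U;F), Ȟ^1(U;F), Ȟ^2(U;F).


nonempty overlaps:
  U12={x6,x9} U16={x7,x13} U23={x11} U34={x4} U45={x2} U56={x8}
components per intersection:
  U1: {x3} {x6,x9} {x7,x13}
  U2: {x6,x9} {x11}
  U3: {x4} {x11}
  U4: {x1,x2} {x4}
  U5: {x2} {x8} {x12}
  U6: {x5,x10} {x7,x13} {x8}
  U12: {x6,x9}
  U16: {x7,x13}
  U23: {x11}
  U34: {x4}
  U45: {x2}
  U56: {x8}
C dims 15,6; δ0: rk 6, SNF 1^6
degree 0: 15−6−0 = 9 → Ȟ^0 ≅ Z^9
degree 1: 6−0−6 = 0 → Ȟ^1 ≅ 0
degree 2: 0−0−0 = 0 → Ȟ^2 ≅ 0

Ȟ^0 ≅ Z^9,  Ȟ^1 ≅ 0,  Ȟ^2 ≅ 0


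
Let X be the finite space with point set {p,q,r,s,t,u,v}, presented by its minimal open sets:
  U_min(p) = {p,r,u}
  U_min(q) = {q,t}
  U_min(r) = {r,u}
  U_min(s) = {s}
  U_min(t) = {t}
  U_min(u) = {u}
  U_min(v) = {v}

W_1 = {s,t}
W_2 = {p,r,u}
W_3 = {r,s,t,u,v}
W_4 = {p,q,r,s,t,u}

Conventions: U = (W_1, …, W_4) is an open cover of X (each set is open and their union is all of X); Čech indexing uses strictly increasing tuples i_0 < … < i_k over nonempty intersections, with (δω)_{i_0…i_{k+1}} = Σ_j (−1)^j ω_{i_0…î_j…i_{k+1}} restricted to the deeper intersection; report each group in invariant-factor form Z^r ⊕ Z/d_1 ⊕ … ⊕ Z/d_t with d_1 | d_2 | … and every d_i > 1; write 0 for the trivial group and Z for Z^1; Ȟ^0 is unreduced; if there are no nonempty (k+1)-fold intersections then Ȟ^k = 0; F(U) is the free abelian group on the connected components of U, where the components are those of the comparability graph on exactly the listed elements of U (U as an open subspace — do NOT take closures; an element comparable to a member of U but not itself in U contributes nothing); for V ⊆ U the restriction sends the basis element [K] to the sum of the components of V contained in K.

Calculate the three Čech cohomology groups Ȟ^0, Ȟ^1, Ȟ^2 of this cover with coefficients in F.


nerve simplices:
  W13={s,t} W14={s,t} W23={r,u} W24={p,r,u} W34={r,s,t,u}
  W134={s,t} W234={r,u}
components per intersection:
  W1: {s} {t}
  W2: {p,r,u}
  W3: {r,u} {s} {t} {v}
  W4: {p,r,u} {q,t} {s}
  W13: {s} {t}
  W14: {s} {t}
  W23: {r,u}
  W24: {p,r,u}
  W34: {r,u} {s} {t}
  W134: {s} {t}
  W234: {r,u}
C dims 10,9,3; δ0: rk 6, SNF 1^6; δ1: rk 3, SNF 1^3
degree 0: 10−6−0 = 4 → Ȟ^0 ≅ Z^4
degree 1: 9−3−6 = 0 → Ȟ^1 ≅ 0
degree 2: 3−0−3 = 0 → Ȟ^2 ≅ 0

Ȟ^0 ≅ Z^4,  Ȟ^1 ≅ 0,  Ȟ^2 ≅ 0


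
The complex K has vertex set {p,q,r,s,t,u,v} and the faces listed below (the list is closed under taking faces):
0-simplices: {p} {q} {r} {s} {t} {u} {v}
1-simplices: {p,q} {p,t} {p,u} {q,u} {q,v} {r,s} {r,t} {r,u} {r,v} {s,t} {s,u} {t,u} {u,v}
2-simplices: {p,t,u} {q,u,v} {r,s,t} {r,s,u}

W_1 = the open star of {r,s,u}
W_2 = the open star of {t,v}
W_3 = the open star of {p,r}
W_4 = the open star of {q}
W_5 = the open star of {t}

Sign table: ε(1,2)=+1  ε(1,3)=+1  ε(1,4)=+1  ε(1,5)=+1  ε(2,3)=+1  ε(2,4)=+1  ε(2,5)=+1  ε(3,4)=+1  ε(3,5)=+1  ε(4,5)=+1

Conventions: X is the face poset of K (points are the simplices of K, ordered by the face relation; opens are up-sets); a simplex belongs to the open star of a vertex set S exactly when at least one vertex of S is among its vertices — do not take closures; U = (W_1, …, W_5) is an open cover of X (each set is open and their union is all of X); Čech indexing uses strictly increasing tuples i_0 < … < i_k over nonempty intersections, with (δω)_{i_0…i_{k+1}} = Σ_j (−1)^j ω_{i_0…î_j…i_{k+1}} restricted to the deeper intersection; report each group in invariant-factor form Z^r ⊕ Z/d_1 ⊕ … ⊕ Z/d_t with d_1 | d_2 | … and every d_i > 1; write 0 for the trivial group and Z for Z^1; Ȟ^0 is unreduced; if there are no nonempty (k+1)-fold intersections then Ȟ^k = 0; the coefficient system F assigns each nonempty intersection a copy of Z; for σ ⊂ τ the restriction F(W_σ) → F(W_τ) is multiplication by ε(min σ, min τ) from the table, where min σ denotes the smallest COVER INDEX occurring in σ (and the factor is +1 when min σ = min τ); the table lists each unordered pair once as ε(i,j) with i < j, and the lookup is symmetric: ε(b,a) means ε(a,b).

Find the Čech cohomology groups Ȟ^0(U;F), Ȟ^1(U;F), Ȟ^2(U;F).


Ȟ^0 ≅ Z,  Ȟ^1 ≅ Z,  Ȟ^2 ≅ 0

cover nerve:
  W1={{r},{s},{u},{p,u},{q,u},{r,s},{r,t},{r,u},{r,v},{s,t},{s,u},{t,u},{u,v},{p,t,u},{q,u,v},{r,s,t},{r,s,u}} W2={{t},{v},{p,t},{q,v},{r,t},{r,v},{s,t},{t,u},{u,v},{p,t,u},{q,u,v},{r,s,t}} W3={{p},{r},{p,q},{p,t},{p,u},{r,s},{r,t},{r,u},{r,v},{p,t,u},{r,s,t},{r,s,u}} W4={{q},{p,q},{q,u},{q,v},{q,u,v}} W5={{t},{p,t},{r,t},{s,t},{t,u},{p,t,u},{r,s,t}}
  W12={{r,t},{r,v},{s,t},{t,u},{u,v},{p,t,u},{q,u,v},{r,s,t}} W13={{r},{p,u},{r,s},{r,t},{r,u},{r,v},{p,t,u},{r,s,t},{r,s,u}} W14={{q,u},{q,u,v}} W15={{r,t},{s,t},{t,u},{p,t,u},{r,s,t}} W23={{p,t},{r,t},{r,v},{p,t,u},{r,s,t}} W24={{q,v},{q,u,v}} W25={{t},{p,t},{r,t},{s,t},{t,u},{p,t,u},{r,s,t}} W34={{p,q}} W35={{p,t},{r,t},{p,t,u},{r,s,t}}
  W123={{r,t},{r,v},{p,t,u},{r,s,t}} W124={{q,u,v}} W125={{r,t},{s,t},{t,u},{p,t,u},{r,s,t}} W135={{r,t},{p,t,u},{r,s,t}} W235={{p,t},{r,t},{p,t,u},{r,s,t}}
  W1235={{r,t},{p,t,u},{r,s,t}}
C dims 5,9,5,1; δ0: rk 4, SNF 1^4; δ1: rk 4, SNF 1^4; δ2: rk 1, SNF 1^1
Ȟ^0: (5−4)−0=1 ⇒ Z
Ȟ^1: (9−4)−4=1 ⇒ Z
Ȟ^2: (5−1)−4=0 ⇒ 0


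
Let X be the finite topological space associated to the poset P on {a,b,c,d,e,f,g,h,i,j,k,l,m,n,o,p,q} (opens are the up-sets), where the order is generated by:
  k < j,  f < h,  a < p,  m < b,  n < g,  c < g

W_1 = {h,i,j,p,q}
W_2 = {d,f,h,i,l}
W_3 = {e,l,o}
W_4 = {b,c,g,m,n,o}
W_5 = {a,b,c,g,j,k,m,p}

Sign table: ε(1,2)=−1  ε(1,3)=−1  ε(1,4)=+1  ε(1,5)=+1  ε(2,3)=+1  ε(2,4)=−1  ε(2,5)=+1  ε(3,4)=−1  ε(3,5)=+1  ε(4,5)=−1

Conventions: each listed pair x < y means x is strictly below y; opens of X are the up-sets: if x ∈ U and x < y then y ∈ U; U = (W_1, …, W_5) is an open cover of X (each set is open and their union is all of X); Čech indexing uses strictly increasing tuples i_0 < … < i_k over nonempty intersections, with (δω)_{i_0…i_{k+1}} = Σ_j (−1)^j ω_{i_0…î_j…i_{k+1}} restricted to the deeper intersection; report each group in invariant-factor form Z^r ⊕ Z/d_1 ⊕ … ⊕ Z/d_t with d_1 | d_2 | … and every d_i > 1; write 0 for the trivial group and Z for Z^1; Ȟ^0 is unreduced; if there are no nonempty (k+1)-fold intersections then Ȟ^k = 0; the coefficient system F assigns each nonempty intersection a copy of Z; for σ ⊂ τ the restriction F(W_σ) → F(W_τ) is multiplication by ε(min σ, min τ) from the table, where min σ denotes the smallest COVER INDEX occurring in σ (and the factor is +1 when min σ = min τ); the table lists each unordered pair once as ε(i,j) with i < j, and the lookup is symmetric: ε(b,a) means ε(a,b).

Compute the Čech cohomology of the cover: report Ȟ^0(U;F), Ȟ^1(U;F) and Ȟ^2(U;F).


nerve of the cover:
  W12={h,i} W15={j,p} W23={l} W34={o} W45={b,c,g,m}
C dims 5,5; δ0: rk 5, SNF 1^4·2
Ȟ^0 = (5 − 5) − 0 = 0, so Ȟ^0 ≅ 0
Ȟ^1 = (5 − 0) − 5 = 0 plus torsion [2], so Ȟ^1 ≅ Z/2
Ȟ^2 = (0 − 0) − 0 = 0, so Ȟ^2 ≅ 0

Ȟ^0 ≅ 0, Ȟ^1 ≅ Z/2 and Ȟ^2 ≅ 0


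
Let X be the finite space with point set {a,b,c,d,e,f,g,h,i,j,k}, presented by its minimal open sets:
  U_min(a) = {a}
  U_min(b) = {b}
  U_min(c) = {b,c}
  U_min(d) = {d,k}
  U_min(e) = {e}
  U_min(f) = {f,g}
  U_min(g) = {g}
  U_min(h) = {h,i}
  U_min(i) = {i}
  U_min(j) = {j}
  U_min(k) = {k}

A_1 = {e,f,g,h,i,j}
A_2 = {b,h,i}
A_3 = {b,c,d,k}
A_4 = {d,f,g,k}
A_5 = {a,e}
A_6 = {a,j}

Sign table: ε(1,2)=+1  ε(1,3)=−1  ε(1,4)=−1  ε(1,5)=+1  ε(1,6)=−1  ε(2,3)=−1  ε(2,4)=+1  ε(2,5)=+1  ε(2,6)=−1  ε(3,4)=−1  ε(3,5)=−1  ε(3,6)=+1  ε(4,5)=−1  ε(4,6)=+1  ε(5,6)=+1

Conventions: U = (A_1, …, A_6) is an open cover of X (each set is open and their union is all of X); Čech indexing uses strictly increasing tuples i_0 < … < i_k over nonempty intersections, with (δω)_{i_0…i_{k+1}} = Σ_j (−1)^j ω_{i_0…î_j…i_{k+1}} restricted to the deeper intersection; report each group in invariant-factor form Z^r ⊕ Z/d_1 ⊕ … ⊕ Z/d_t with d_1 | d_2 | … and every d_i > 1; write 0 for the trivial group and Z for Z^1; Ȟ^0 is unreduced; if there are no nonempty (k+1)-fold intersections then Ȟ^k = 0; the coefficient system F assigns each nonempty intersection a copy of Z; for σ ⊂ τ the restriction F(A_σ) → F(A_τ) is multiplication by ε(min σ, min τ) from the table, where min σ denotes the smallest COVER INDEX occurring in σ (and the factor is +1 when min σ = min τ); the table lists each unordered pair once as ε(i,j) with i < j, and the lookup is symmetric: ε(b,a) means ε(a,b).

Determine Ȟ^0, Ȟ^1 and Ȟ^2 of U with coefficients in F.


intersection data:
  A12={h,i} A14={f,g} A15={e} A16={j} A23={b} A34={d,k} A56={a}
C dims 6,7; δ0: rk 6, SNF 1^5·2
Ȟ^0 = (6 − 6) − 0 = 0, so Ȟ^0 ≅ 0
Ȟ^1 = (7 − 0) − 6 = 1 plus torsion [2], so Ȟ^1 ≅ Z ⊕ Z/2
Ȟ^2 = (0 − 0) − 0 = 0, so Ȟ^2 ≅ 0

Ȟ^0 ≅ 0; Ȟ^1 ≅ Z ⊕ Z/2; Ȟ^2 ≅ 0


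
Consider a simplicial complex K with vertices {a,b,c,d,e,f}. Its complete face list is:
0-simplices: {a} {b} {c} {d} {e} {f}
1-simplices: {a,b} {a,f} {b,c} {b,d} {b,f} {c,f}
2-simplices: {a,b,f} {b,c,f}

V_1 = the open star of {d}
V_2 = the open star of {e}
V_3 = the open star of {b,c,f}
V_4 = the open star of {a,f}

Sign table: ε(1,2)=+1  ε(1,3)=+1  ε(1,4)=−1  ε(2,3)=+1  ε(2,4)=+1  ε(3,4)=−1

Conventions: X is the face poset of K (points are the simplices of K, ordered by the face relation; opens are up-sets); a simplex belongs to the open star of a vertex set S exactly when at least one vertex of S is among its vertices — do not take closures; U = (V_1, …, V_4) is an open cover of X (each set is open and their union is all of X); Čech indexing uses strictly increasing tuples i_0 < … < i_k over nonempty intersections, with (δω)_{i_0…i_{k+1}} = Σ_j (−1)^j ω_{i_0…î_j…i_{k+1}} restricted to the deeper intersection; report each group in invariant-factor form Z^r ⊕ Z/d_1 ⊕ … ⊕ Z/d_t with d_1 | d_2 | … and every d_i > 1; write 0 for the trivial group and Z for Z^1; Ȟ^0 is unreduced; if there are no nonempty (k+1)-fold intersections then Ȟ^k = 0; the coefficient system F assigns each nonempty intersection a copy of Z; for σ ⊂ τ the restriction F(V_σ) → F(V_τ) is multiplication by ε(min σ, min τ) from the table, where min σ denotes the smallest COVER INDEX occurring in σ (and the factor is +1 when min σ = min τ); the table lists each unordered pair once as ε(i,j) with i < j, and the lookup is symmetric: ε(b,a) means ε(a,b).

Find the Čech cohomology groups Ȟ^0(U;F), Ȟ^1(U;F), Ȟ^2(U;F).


Ȟ^0 = Z^2; Ȟ^1 = 0; Ȟ^2 = 0

nerve simplices:
  V1={{d},{b,d}} V2={{e}} V3={{b},{c},{f},{a,b},{a,f},{b,c},{b,d},{b,f},{c,f},{a,b,f},{b,c,f}} V4={{a},{f},{a,b},{a,f},{b,f},{c,f},{a,b,f},{b,c,f}}
  V13={{b,d}} V34={{f},{a,b},{a,f},{b,f},{c,f},{a,b,f},{b,c,f}}
C dims 4,2; δ0: rk 2, SNF 1^2
degree 0: 4−2−0 = 2 → Ȟ^0 ≅ Z^2
degree 1: 2−0−2 = 0 → Ȟ^1 ≅ 0
degree 2: 0−0−0 = 0 → Ȟ^2 ≅ 0


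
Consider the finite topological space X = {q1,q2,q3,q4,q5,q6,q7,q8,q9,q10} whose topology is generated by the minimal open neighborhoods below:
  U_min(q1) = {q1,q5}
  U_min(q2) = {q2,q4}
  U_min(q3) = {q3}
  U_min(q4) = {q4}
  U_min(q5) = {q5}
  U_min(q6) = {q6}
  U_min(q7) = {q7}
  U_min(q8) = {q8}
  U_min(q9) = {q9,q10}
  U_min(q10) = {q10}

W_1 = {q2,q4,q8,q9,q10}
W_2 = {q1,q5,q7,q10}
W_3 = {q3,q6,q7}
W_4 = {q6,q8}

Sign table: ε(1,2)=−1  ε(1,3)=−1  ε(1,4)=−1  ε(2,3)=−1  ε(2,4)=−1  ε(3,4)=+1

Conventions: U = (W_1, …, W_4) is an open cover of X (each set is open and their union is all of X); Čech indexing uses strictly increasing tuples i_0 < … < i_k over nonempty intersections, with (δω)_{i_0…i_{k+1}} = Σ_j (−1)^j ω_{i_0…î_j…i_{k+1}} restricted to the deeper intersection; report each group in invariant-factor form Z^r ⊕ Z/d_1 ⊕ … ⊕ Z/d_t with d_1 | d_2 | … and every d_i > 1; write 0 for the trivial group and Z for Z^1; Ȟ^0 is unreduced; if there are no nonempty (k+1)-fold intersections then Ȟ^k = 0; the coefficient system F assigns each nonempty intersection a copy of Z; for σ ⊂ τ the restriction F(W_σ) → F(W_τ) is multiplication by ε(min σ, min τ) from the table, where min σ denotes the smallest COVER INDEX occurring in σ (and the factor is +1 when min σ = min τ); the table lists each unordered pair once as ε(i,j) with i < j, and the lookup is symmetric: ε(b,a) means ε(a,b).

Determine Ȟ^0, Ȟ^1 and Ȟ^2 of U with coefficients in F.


nonempty overlaps:
  W12={q10} W14={q8} W23={q7} W34={q6}
C dims 4,4; δ0: rk 4, SNF 1^3·2
degree 0: 4−4−0 = 0 → Ȟ^0 ≅ 0
degree 1: 4−0−4 = 0 plus torsion [2] → Ȟ^1 ≅ Z/2
degree 2: 0−0−0 = 0 → Ȟ^2 ≅ 0

Ȟ^0(U;F) ≅ 0,  Ȟ^1(U;F) ≅ Z/2,  Ȟ^2(U;F) ≅ 0


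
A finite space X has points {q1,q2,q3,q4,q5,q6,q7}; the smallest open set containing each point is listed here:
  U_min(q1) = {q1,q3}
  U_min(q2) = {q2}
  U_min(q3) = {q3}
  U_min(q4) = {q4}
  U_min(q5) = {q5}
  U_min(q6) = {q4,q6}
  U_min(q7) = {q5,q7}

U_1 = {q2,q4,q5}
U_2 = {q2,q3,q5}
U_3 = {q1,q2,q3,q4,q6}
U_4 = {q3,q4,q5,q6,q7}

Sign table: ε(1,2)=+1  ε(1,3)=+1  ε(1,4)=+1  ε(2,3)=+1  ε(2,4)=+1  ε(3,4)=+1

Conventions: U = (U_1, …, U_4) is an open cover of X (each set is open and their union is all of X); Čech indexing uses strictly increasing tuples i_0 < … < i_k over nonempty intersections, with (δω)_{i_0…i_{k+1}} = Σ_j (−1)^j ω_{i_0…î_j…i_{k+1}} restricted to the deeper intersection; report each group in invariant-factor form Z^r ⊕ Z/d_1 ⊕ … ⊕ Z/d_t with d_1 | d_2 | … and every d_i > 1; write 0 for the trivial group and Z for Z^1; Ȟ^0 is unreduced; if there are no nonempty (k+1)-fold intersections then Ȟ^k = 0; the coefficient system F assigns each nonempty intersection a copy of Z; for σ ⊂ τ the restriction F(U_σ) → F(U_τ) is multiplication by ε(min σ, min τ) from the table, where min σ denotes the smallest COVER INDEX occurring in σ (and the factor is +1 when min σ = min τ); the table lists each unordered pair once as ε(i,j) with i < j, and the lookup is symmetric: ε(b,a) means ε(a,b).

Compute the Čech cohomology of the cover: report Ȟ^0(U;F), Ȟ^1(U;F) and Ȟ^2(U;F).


Ȟ^0 ≅ Z; Ȟ^1 ≅ 0; Ȟ^2 ≅ Z

nerve of the cover:
  U12={q2,q5} U13={q2,q4} U14={q4,q5} U23={q2,q3} U24={q3,q5} U34={q3,q4,q6}
  U123={q2} U124={q5} U134={q4} U234={q3}
C dims 4,6,4; δ0: rk 3, SNF 1^3; δ1: rk 3, SNF 1^3
Ȟ^0 = (4 − 3) − 0 = 1, so Ȟ^0 ≅ Z
Ȟ^1 = (6 − 3) − 3 = 0, so Ȟ^1 ≅ 0
Ȟ^2 = (4 − 0) − 3 = 1, so Ȟ^2 ≅ Z
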